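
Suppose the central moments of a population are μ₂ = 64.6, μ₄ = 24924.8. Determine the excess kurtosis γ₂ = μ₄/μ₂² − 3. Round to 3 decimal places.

μ₂² = 64.6² = 4173.16000
μ₄/μ₂² = 24924.8 / 4173.16000 = 5.97264
γ₂ = 5.97264 − 3 ≈ 2.973

2.973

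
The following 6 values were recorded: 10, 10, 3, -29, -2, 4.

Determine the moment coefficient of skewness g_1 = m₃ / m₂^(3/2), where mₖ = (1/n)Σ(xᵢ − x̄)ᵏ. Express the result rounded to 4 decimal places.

x̄ = (10 + 10 + 3 - 29 - 2 + 4) / 6 = -0.6667
deviations (xᵢ − x̄): 10.6667, 10.6667, 3.6667, -28.3333, -1.3333, 4.6667
Σ(xᵢ − x̄)² = 1067.3333 ⇒ m₂ = 1067.3333/6 = 177.88889
Σ(xᵢ − x̄)³ = -20169.5556 ⇒ m₃ = -20169.5556/6 = -3361.59259
m₂^(3/2) = 177.88889^(1.5) = 2372.59294
g_1 = m₃ / m₂^(3/2) = -3361.59259 / 2372.59294 ≈ -1.4168

-1.4168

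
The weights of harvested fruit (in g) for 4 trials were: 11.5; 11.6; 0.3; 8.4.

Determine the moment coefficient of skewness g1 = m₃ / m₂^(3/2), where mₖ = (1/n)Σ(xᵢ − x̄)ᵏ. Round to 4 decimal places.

x̄ = (11.5 + 11.6 + 0.3 + 8.4) / 4 = 7.9500
deviations (xᵢ − x̄): 3.5500, 3.6500, -7.6500, 0.4500
Σ(xᵢ − x̄)² = 84.6500 ⇒ m₂ = 84.6500/4 = 21.16250
Σ(xᵢ − x̄)³ = -354.2400 ⇒ m₃ = -354.2400/4 = -88.56000
m₂^(3/2) = 21.16250^(1.5) = 97.35325
g1 = m₃ / m₂^(3/2) = -88.56000 / 97.35325 ≈ -0.9097

-0.9097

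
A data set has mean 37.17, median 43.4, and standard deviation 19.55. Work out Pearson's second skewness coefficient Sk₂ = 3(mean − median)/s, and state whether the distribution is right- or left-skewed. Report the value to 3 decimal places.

Sk₂ = 3(37.17 − 43.4) / 19.55 = 3 × -6.2300 / 19.55
    = -18.6900 / 19.55 ≈ -0.956
Sk₂ < 0 ⇒ mean < median ⇒ left-skewed (negative skew).

-0.956, left-skewed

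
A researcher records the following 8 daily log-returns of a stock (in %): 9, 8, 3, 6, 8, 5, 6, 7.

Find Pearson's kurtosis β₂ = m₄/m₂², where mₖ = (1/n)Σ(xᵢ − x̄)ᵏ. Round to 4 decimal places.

x̄ = 6.5000
Σ(xᵢ − x̄)² = 26.0000 ⇒ m₂ = 3.25000
Σ(xᵢ − x̄)⁴ = 204.5000 ⇒ m₄ = 25.56250
m₂² = 10.56250
β₂ = m₄/m₂² = 25.56250 / 10.56250 ≈ 2.4201

2.4201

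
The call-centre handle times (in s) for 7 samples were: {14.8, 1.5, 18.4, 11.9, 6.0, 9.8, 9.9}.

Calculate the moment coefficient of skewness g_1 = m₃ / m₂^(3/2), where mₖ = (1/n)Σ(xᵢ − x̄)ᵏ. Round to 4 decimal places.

x̄ = (14.8 + 1.5 + 18.4 + 11.9 + 6.0 + 9.8 + 9.9) / 7 = 10.3286
deviations (xᵢ − x̄): 4.4714, -8.8286, 8.0714, 1.5714, -4.3286, -0.5286, -0.4286
Σ(xᵢ − x̄)² = 184.7543 ⇒ m₂ = 184.7543/7 = 26.39347
Σ(xᵢ − x̄)³ = -150.3422 ⇒ m₃ = -150.3422/7 = -21.47746
m₂^(3/2) = 26.39347^(1.5) = 135.59533
g_1 = m₃ / m₂^(3/2) = -21.47746 / 135.59533 ≈ -0.1584

-0.1584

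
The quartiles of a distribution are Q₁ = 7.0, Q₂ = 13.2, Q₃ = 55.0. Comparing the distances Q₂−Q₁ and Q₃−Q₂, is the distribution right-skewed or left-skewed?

Q₂ − Q₁ = 6.2;  Q₃ − Q₂ = 41.8
Q₃ − Q₂ > Q₂ − Q₁ ⇒ the upper half is more spread out ⇒ right-skewed.

right-skewed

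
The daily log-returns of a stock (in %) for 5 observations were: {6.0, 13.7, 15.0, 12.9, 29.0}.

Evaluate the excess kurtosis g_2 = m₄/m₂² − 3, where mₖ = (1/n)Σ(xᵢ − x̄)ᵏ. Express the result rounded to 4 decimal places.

x̄ = 15.3200
Σ(xᵢ − x̄)² = 282.5880 ⇒ m₂ = 56.51760
Σ(xᵢ − x̄)⁴ = 42608.5498 ⇒ m₄ = 8521.70996
m₂² = 3194.23911
g_2 = m₄/m₂² − 3 = 2.66784 − 3 ≈ -0.3322

-0.3322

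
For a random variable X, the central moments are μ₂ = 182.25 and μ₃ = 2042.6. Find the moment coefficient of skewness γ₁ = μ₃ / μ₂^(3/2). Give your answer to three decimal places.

σ = √μ₂ = √182.25 = 13.50000
σ³ = μ₂^(3/2) = 2460.37500
γ₁ = μ₃/σ³ = 2042.6 / 2460.37500 ≈ 0.830

0.830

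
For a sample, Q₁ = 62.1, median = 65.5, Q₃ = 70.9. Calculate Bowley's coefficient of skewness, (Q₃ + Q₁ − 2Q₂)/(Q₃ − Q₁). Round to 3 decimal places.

numerator: Q₃ + Q₁ − 2Q₂ = 70.9 + 62.1 − 2×65.5 = 2.0000
denominator: Q₃ − Q₁ = 70.9 − 62.1 = 8.8000
Bowley skewness = 2.0000 / 8.8000 ≈ 0.227

0.227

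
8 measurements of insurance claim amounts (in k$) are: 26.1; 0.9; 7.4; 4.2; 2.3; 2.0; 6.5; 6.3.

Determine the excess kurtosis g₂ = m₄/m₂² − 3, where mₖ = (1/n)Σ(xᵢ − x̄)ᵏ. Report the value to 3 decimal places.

x̄ = 6.9625
Σ(xᵢ − x̄)² = 457.8388 ⇒ m₂ = 57.22984
Σ(xᵢ − x̄)⁴ = 136623.0018 ⇒ m₄ = 17077.87523
m₂² = 3275.25502
g₂ = m₄/m₂² − 3 = 5.21421 − 3 ≈ 2.214

2.214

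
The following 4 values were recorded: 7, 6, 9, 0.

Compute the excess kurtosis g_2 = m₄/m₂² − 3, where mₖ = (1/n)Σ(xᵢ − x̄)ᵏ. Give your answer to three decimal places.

x̄ = 5.5000
Σ(xᵢ − x̄)² = 45.0000 ⇒ m₂ = 11.25000
Σ(xᵢ − x̄)⁴ = 1070.2500 ⇒ m₄ = 267.56250
m₂² = 126.56250
g_2 = m₄/m₂² − 3 = 2.11407 − 3 ≈ -0.886

-0.886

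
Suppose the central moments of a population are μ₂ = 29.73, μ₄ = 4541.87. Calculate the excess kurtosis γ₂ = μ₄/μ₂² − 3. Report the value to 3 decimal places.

2.139

μ₂² = 29.73² = 883.87290
μ₄/μ₂² = 4541.87 / 883.87290 = 5.13860
γ₂ = 5.13860 − 3 ≈ 2.139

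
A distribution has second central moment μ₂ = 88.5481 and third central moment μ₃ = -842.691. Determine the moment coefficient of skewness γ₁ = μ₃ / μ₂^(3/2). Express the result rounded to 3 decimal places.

σ = √μ₂ = √88.5481 = 9.41000
σ³ = μ₂^(3/2) = 833.23762
γ₁ = μ₃/σ³ = -842.691 / 833.23762 ≈ -1.011

-1.011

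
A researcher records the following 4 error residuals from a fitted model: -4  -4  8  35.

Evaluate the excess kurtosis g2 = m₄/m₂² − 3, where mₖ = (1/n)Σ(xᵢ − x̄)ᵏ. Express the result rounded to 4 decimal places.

x̄ = 8.7500
Σ(xᵢ − x̄)² = 1014.7500 ⇒ m₂ = 253.68750
Σ(xᵢ − x̄)⁴ = 527660.5781 ⇒ m₄ = 131915.14453
m₂² = 64357.34766
g2 = m₄/m₂² − 3 = 2.04973 − 3 ≈ -0.9503

-0.9503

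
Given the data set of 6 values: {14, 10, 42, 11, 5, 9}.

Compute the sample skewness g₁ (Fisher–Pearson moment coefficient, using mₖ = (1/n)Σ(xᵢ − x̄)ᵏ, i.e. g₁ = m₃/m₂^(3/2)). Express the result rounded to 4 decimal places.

x̄ = (14 + 10 + 42 + 11 + 5 + 9) / 6 = 15.1667
deviations (xᵢ − x̄): -1.1667, -5.1667, 26.8333, -4.1667, -10.1667, -6.1667
Σ(xᵢ − x̄)² = 906.8333 ⇒ m₂ = 906.8333/6 = 151.13889
Σ(xᵢ − x̄)³ = 17823.5556 ⇒ m₃ = 17823.5556/6 = 2970.59259
m₂^(3/2) = 151.13889^(1.5) = 1858.07970
g₁ = m₃ / m₂^(3/2) = 2970.59259 / 1858.07970 ≈ 1.5987

1.5987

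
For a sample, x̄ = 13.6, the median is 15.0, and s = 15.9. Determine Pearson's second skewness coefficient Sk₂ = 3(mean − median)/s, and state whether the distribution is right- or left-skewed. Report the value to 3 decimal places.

-0.264, left-skewed

Sk₂ = 3(13.6 − 15.0) / 15.9 = 3 × -1.4000 / 15.9
    = -4.2000 / 15.9 ≈ -0.264
Sk₂ < 0 ⇒ mean < median ⇒ left-skewed (negative skew).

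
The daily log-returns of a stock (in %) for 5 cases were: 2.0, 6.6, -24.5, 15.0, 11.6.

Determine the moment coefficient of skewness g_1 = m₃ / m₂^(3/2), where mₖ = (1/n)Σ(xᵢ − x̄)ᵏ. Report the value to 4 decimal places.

x̄ = (2.0 + 6.6 - 24.5 + 15.0 + 11.6) / 5 = 2.1400
deviations (xᵢ − x̄): -0.1400, 4.4600, -26.6400, 12.8600, 9.4600
Σ(xᵢ − x̄)² = 984.4720 ⇒ m₂ = 984.4720/5 = 196.89440
Σ(xᵢ − x̄)³ = -15844.0450 ⇒ m₃ = -15844.0450/5 = -3168.80899
m₂^(3/2) = 196.89440^(1.5) = 2762.80381
g_1 = m₃ / m₂^(3/2) = -3168.80899 / 2762.80381 ≈ -1.1470

-1.1470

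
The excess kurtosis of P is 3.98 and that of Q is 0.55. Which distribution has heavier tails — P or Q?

P

Higher excess kurtosis ⇒ heavier tails relative to the normal distribution.
3.98 vs 0.55: the larger is 3.98, so P has heavier tails.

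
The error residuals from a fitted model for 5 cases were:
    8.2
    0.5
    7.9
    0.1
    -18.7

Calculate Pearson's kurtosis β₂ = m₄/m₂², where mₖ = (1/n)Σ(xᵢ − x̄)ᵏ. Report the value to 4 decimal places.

2.6689

x̄ = -0.4000
Σ(xᵢ − x̄)² = 478.8000 ⇒ m₂ = 95.76000
Σ(xᵢ − x̄)⁴ = 122367.9444 ⇒ m₄ = 24473.58888
m₂² = 9169.97760
β₂ = m₄/m₂² = 24473.58888 / 9169.97760 ≈ 2.6689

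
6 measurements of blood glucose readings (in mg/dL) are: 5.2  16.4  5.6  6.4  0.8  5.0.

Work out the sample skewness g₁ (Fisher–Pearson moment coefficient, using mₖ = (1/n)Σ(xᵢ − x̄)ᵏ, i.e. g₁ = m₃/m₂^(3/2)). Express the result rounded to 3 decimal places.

1.171

x̄ = (5.2 + 16.4 + 5.6 + 6.4 + 0.8 + 5.0) / 6 = 6.5667
deviations (xᵢ − x̄): -1.3667, 9.8333, -0.9667, -0.1667, -5.7667, -1.5667
Σ(xᵢ − x̄)² = 135.2333 ⇒ m₂ = 135.2333/6 = 22.53889
Σ(xᵢ − x̄)³ = 751.7556 ⇒ m₃ = 751.7556/6 = 125.29259
m₂^(3/2) = 22.53889^(1.5) = 107.00369
g₁ = m₃ / m₂^(3/2) = 125.29259 / 107.00369 ≈ 1.171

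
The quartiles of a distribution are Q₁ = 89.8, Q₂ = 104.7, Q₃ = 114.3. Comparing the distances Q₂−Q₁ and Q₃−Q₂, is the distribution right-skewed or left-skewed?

left-skewed

Q₂ − Q₁ = 14.9;  Q₃ − Q₂ = 9.6
Q₂ − Q₁ > Q₃ − Q₂ ⇒ the lower half is more spread out ⇒ left-skewed.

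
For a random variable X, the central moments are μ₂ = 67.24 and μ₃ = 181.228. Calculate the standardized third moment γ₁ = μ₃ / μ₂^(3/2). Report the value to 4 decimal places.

0.3287

σ = √μ₂ = √67.24 = 8.20000
σ³ = μ₂^(3/2) = 551.36800
γ₁ = μ₃/σ³ = 181.228 / 551.36800 ≈ 0.3287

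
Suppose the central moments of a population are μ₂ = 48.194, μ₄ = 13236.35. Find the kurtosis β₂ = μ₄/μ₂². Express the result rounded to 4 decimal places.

5.6988

μ₂² = 48.194² = 2322.66164
μ₄/μ₂² = 13236.35 / 2322.66164 = 5.69879
β₂ ≈ 5.6988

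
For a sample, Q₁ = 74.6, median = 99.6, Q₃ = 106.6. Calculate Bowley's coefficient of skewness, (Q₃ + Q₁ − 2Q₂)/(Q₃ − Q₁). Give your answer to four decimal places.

-0.5625

numerator: Q₃ + Q₁ − 2Q₂ = 106.6 + 74.6 − 2×99.6 = -18.0000
denominator: Q₃ − Q₁ = 106.6 − 74.6 = 32.0000
Bowley skewness = -18.0000 / 32.0000 ≈ -0.5625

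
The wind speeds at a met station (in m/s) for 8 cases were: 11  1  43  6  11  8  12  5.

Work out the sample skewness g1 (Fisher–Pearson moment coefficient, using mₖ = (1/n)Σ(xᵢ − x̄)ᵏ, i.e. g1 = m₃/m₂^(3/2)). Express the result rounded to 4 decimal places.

x̄ = (11 + 1 + 43 + 6 + 11 + 8 + 12 + 5) / 8 = 12.1250
deviations (xᵢ − x̄): -1.1250, -11.1250, 30.8750, -6.1250, -1.1250, -4.1250, -0.1250, -7.1250
Σ(xᵢ − x̄)² = 1184.8750 ⇒ m₂ = 1184.8750/8 = 148.10938
Σ(xᵢ − x̄)³ = 27390.6563 ⇒ m₃ = 27390.6563/8 = 3423.83203
m₂^(3/2) = 148.10938^(1.5) = 1802.49398
g1 = m₃ / m₂^(3/2) = 3423.83203 / 1802.49398 ≈ 1.8995

1.8995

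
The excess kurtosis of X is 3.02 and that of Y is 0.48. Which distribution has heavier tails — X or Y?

Higher excess kurtosis ⇒ heavier tails relative to the normal distribution.
3.02 vs 0.48: the larger is 3.02, so X has heavier tails.

X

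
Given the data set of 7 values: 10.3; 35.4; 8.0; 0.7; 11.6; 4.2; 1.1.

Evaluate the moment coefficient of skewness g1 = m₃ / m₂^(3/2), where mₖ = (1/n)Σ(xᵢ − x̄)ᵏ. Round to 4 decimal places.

1.5141

x̄ = (10.3 + 35.4 + 8.0 + 0.7 + 11.6 + 4.2 + 1.1) / 7 = 10.1857
deviations (xᵢ − x̄): 0.1143, 25.2143, -2.1857, -9.4857, 1.4143, -5.9857, -9.0857
Σ(xᵢ − x̄)² = 850.9086 ⇒ m₂ = 850.9086/7 = 121.55837
Σ(xᵢ − x̄)³ = 14204.6265 ⇒ m₃ = 14204.6265/7 = 2029.23236
m₂^(3/2) = 121.55837^(1.5) = 1340.22368
g1 = m₃ / m₂^(3/2) = 2029.23236 / 1340.22368 ≈ 1.5141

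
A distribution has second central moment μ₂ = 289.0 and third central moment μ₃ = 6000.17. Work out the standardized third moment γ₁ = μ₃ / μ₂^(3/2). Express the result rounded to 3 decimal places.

1.221

σ = √μ₂ = √289.0 = 17.00000
σ³ = μ₂^(3/2) = 4913.00000
γ₁ = μ₃/σ³ = 6000.17 / 4913.00000 ≈ 1.221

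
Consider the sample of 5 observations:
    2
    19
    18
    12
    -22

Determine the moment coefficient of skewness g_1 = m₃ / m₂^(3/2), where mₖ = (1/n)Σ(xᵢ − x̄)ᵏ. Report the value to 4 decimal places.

-0.9869

x̄ = (2 + 19 + 18 + 12 - 22) / 5 = 5.8000
deviations (xᵢ − x̄): -3.8000, 13.2000, 12.2000, 6.2000, -27.8000
Σ(xᵢ − x̄)² = 1148.8000 ⇒ m₂ = 1148.8000/5 = 229.76000
Σ(xᵢ − x̄)³ = -17185.6800 ⇒ m₃ = -17185.6800/5 = -3437.13600
m₂^(3/2) = 229.76000^(1.5) = 3482.66446
g_1 = m₃ / m₂^(3/2) = -3437.13600 / 3482.66446 ≈ -0.9869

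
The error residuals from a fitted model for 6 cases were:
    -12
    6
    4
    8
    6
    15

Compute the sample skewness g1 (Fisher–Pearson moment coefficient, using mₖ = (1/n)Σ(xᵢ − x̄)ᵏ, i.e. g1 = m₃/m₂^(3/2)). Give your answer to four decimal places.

x̄ = (-12 + 6 + 4 + 8 + 6 + 15) / 6 = 4.5000
deviations (xᵢ − x̄): -16.5000, 1.5000, -0.5000, 3.5000, 1.5000, 10.5000
Σ(xᵢ − x̄)² = 399.5000 ⇒ m₂ = 399.5000/6 = 66.58333
Σ(xᵢ − x̄)³ = -3285.0000 ⇒ m₃ = -3285.0000/6 = -547.50000
m₂^(3/2) = 66.58333^(1.5) = 543.31075
g1 = m₃ / m₂^(3/2) = -547.50000 / 543.31075 ≈ -1.0077

-1.0077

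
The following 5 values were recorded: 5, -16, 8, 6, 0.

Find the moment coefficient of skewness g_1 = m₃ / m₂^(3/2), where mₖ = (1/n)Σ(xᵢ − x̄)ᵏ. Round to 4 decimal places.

-1.1891

x̄ = (5 - 16 + 8 + 6 + 0) / 5 = 0.6000
deviations (xᵢ − x̄): 4.4000, -16.6000, 7.4000, 5.4000, -0.6000
Σ(xᵢ − x̄)² = 379.2000 ⇒ m₂ = 379.2000/5 = 75.84000
Σ(xᵢ − x̄)³ = -3926.6400 ⇒ m₃ = -3926.6400/5 = -785.32800
m₂^(3/2) = 75.84000^(1.5) = 660.46147
g_1 = m₃ / m₂^(3/2) = -785.32800 / 660.46147 ≈ -1.1891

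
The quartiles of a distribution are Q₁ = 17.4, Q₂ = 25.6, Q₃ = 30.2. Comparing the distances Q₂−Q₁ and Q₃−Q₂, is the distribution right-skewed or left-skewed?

Q₂ − Q₁ = 8.2;  Q₃ − Q₂ = 4.6
Q₂ − Q₁ > Q₃ − Q₂ ⇒ the lower half is more spread out ⇒ left-skewed.

left-skewed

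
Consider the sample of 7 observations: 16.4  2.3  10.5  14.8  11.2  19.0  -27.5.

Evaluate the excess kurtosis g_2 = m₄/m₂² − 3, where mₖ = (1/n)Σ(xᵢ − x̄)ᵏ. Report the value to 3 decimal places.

x̄ = 6.6714
Σ(xᵢ − x̄)² = 1534.6743 ⇒ m₂ = 219.23918
Σ(xᵢ − x̄)⁴ = 1400917.9371 ⇒ m₄ = 200131.13387
m₂² = 48065.81966
g_2 = m₄/m₂² − 3 = 4.16369 − 3 ≈ 1.164

1.164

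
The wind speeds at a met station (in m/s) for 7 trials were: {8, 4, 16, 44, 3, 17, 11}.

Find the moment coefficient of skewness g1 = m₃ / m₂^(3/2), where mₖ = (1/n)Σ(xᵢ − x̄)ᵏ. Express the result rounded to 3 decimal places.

x̄ = (8 + 4 + 16 + 44 + 3 + 17 + 11) / 7 = 14.7143
deviations (xᵢ − x̄): -6.7143, -10.7143, 1.2857, 29.2857, -11.7143, 2.2857, -3.7143
Σ(xᵢ − x̄)² = 1175.4286 ⇒ m₂ = 1175.4286/7 = 167.91837
Σ(xᵢ − x̄)³ = 21939.6735 ⇒ m₃ = 21939.6735/7 = 3134.23907
m₂^(3/2) = 167.91837^(1.5) = 2175.94195
g1 = m₃ / m₂^(3/2) = 3134.23907 / 2175.94195 ≈ 1.440

1.440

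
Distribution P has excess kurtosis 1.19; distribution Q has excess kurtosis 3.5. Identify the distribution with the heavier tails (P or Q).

Higher excess kurtosis ⇒ heavier tails relative to the normal distribution.
1.19 vs 3.5: the larger is 3.5, so Q has heavier tails.

Q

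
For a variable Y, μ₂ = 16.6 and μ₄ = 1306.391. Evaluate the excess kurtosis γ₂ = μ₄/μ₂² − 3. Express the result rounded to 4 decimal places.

1.7409

μ₂² = 16.6² = 275.56000
μ₄/μ₂² = 1306.391 / 275.56000 = 4.74086
γ₂ = 4.74086 − 3 ≈ 1.7409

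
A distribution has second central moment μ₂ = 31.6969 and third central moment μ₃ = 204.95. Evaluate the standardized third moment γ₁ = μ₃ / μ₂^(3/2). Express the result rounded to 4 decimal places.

1.1485

σ = √μ₂ = √31.6969 = 5.63000
σ³ = μ₂^(3/2) = 178.45355
γ₁ = μ₃/σ³ = 204.95 / 178.45355 ≈ 1.1485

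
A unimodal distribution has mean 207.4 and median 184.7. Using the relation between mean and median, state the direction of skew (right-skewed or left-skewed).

mean − median = 207.4 − 184.7 = 22.7
mean > median ⇒ the longer tail is on the right ⇒ right-skewed (positively skewed).

right-skewed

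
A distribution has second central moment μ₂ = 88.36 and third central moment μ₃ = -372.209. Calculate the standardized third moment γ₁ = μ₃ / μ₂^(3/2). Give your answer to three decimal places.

σ = √μ₂ = √88.36 = 9.40000
σ³ = μ₂^(3/2) = 830.58400
γ₁ = μ₃/σ³ = -372.209 / 830.58400 ≈ -0.448

-0.448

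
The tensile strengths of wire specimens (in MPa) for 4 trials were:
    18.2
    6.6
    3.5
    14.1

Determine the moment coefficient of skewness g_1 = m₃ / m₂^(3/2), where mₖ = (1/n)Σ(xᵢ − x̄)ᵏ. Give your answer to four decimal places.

0.0752

x̄ = (18.2 + 6.6 + 3.5 + 14.1) / 4 = 10.6000
deviations (xᵢ − x̄): 7.6000, -4.0000, -7.1000, 3.5000
Σ(xᵢ − x̄)² = 136.4200 ⇒ m₂ = 136.4200/4 = 34.10500
Σ(xᵢ − x̄)³ = 59.9400 ⇒ m₃ = 59.9400/4 = 14.98500
m₂^(3/2) = 34.10500^(1.5) = 199.17145
g_1 = m₃ / m₂^(3/2) = 14.98500 / 199.17145 ≈ 0.0752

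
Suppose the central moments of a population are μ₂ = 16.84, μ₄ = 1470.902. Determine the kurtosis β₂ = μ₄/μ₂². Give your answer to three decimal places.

μ₂² = 16.84² = 283.58560
μ₄/μ₂² = 1470.902 / 283.58560 = 5.18680
β₂ ≈ 5.187

5.187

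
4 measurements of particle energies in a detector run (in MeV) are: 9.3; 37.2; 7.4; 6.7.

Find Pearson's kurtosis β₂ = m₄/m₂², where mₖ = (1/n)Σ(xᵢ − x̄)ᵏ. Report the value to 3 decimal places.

2.318

x̄ = 15.1500
Σ(xᵢ − x̄)² = 651.8900 ⇒ m₂ = 162.97250
Σ(xᵢ − x̄)⁴ = 246269.8714 ⇒ m₄ = 61567.46786
m₂² = 26560.03576
β₂ = m₄/m₂² = 61567.46786 / 26560.03576 ≈ 2.318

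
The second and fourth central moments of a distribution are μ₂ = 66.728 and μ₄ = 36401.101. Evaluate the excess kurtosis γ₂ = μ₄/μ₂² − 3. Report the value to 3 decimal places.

5.175

μ₂² = 66.728² = 4452.62598
μ₄/μ₂² = 36401.101 / 4452.62598 = 8.17520
γ₂ = 8.17520 − 3 ≈ 5.175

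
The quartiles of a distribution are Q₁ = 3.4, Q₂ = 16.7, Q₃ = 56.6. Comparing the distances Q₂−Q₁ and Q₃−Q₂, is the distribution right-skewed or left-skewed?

Q₂ − Q₁ = 13.3;  Q₃ − Q₂ = 39.9
Q₃ − Q₂ > Q₂ − Q₁ ⇒ the upper half is more spread out ⇒ right-skewed.

right-skewed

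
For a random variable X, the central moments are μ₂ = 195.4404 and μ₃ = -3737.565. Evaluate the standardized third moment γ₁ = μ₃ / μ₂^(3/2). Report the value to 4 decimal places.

σ = √μ₂ = √195.4404 = 13.98000
σ³ = μ₂^(3/2) = 2732.25679
γ₁ = μ₃/σ³ = -3737.565 / 2732.25679 ≈ -1.3679

-1.3679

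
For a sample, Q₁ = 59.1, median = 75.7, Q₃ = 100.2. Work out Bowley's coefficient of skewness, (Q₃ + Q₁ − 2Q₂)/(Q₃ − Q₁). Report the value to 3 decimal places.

numerator: Q₃ + Q₁ − 2Q₂ = 100.2 + 59.1 − 2×75.7 = 7.9000
denominator: Q₃ − Q₁ = 100.2 − 59.1 = 41.1000
Bowley skewness = 7.9000 / 41.1000 ≈ 0.192

0.192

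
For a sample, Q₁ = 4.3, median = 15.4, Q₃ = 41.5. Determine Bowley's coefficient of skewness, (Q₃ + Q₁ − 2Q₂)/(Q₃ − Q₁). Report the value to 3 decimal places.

numerator: Q₃ + Q₁ − 2Q₂ = 41.5 + 4.3 − 2×15.4 = 15.0000
denominator: Q₃ − Q₁ = 41.5 − 4.3 = 37.2000
Bowley skewness = 15.0000 / 37.2000 ≈ 0.403

0.403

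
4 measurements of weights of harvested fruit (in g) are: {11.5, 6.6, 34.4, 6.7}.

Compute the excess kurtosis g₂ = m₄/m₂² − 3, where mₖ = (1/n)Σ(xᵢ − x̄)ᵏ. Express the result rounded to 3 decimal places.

x̄ = 14.8000
Σ(xᵢ − x̄)² = 527.9000 ⇒ m₂ = 131.97500
Σ(xᵢ − x̄)⁴ = 156523.3874 ⇒ m₄ = 39130.84685
m₂² = 17417.40063
g₂ = m₄/m₂² − 3 = 2.24665 − 3 ≈ -0.753

-0.753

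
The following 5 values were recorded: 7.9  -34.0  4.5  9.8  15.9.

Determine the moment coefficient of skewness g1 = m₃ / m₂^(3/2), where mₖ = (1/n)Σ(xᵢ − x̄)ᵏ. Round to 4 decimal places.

x̄ = (7.9 - 34.0 + 4.5 + 9.8 + 15.9) / 5 = 0.8200
deviations (xᵢ − x̄): 7.0800, -34.8200, 3.6800, 8.9800, 15.0800
Σ(xᵢ − x̄)² = 1584.1480 ⇒ m₂ = 1584.1480/5 = 316.82960
Σ(xᵢ − x̄)³ = -37658.7259 ⇒ m₃ = -37658.7259/5 = -7531.74518
m₂^(3/2) = 316.82960^(1.5) = 5639.47432
g1 = m₃ / m₂^(3/2) = -7531.74518 / 5639.47432 ≈ -1.3355

-1.3355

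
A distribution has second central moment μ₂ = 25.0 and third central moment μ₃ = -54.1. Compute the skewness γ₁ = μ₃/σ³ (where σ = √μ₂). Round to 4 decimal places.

-0.4328

σ = √μ₂ = √25.0 = 5.00000
σ³ = μ₂^(3/2) = 125.00000
γ₁ = μ₃/σ³ = -54.1 / 125.00000 ≈ -0.4328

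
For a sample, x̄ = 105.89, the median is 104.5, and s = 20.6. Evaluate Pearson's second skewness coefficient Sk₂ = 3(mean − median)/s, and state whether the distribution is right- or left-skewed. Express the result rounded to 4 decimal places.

0.2024, right-skewed

Sk₂ = 3(105.89 − 104.5) / 20.6 = 3 × 1.3900 / 20.6
    = 4.1700 / 20.6 ≈ 0.2024
Sk₂ > 0 ⇒ mean > median ⇒ right-skewed (positive skew).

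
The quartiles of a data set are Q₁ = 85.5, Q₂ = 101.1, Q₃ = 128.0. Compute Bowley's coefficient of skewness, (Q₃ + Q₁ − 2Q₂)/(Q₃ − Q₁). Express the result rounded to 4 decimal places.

0.2659

numerator: Q₃ + Q₁ − 2Q₂ = 128.0 + 85.5 − 2×101.1 = 11.3000
denominator: Q₃ − Q₁ = 128.0 − 85.5 = 42.5000
Bowley skewness = 11.3000 / 42.5000 ≈ 0.2659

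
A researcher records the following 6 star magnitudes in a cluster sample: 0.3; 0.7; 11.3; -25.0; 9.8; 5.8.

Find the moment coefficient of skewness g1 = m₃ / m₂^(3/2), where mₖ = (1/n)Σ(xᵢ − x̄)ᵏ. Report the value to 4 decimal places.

x̄ = (0.3 + 0.7 + 11.3 - 25.0 + 9.8 + 5.8) / 6 = 0.4833
deviations (xᵢ − x̄): -0.1833, 0.2167, 10.8167, -25.4833, 9.3167, 5.3167
Σ(xᵢ − x̄)² = 881.5483 ⇒ m₂ = 881.5483/6 = 146.92472
Σ(xᵢ − x̄)³ = -14324.3516 ⇒ m₃ = -14324.3516/6 = -2387.39193
m₂^(3/2) = 146.92472^(1.5) = 1780.91141
g1 = m₃ / m₂^(3/2) = -2387.39193 / 1780.91141 ≈ -1.3405

-1.3405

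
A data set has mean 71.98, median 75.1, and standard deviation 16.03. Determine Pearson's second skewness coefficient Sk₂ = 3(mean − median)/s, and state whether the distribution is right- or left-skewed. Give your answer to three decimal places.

-0.584, left-skewed

Sk₂ = 3(71.98 − 75.1) / 16.03 = 3 × -3.1200 / 16.03
    = -9.3600 / 16.03 ≈ -0.584
Sk₂ < 0 ⇒ mean < median ⇒ left-skewed (negative skew).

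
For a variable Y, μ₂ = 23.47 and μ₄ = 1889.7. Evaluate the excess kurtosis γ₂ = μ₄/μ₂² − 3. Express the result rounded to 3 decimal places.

0.431

μ₂² = 23.47² = 550.84090
μ₄/μ₂² = 1889.7 / 550.84090 = 3.43057
γ₂ = 3.43057 − 3 ≈ 0.431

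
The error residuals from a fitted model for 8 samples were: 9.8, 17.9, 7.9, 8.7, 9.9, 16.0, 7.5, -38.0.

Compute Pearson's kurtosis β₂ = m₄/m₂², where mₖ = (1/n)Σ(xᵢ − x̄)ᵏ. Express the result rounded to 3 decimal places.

5.644

x̄ = 4.9625
Σ(xᵢ − x̄)² = 2211.7988 ⇒ m₂ = 276.47484
Σ(xᵢ − x̄)⁴ = 3451200.9181 ⇒ m₄ = 431400.11477
m₂² = 76438.33923
β₂ = m₄/m₂² = 431400.11477 / 76438.33923 ≈ 5.644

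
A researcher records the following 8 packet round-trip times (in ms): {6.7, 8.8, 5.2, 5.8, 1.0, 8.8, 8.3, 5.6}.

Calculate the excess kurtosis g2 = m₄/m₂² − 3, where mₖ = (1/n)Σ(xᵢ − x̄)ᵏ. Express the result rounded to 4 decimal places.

0.2067

x̄ = 6.2750
Σ(xᵢ − x̄)² = 46.6950 ⇒ m₂ = 5.83688
Σ(xᵢ − x̄)⁴ = 874.0043 ⇒ m₄ = 109.25054
m₂² = 34.06911
g2 = m₄/m₂² − 3 = 3.20673 − 3 ≈ 0.2067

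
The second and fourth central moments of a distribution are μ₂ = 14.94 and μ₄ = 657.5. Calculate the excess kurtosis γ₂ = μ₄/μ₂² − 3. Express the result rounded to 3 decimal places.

μ₂² = 14.94² = 223.20360
μ₄/μ₂² = 657.5 / 223.20360 = 2.94574
γ₂ = 2.94574 − 3 ≈ -0.054

-0.054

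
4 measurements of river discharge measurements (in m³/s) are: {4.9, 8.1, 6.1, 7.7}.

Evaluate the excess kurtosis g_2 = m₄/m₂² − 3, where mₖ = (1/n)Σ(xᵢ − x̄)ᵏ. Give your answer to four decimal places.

-1.5622

x̄ = 6.7000
Σ(xᵢ − x̄)² = 6.5600 ⇒ m₂ = 1.64000
Σ(xᵢ − x̄)⁴ = 15.4688 ⇒ m₄ = 3.86720
m₂² = 2.68960
g_2 = m₄/m₂² − 3 = 1.43783 − 3 ≈ -1.5622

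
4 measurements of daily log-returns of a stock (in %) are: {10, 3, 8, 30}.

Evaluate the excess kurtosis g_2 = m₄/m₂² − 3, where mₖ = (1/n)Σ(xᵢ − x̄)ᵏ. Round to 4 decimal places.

-0.8033

x̄ = 12.7500
Σ(xᵢ − x̄)² = 422.7500 ⇒ m₂ = 105.68750
Σ(xᵢ − x̄)⁴ = 98146.5781 ⇒ m₄ = 24536.64453
m₂² = 11169.84766
g_2 = m₄/m₂² − 3 = 2.19669 − 3 ≈ -0.8033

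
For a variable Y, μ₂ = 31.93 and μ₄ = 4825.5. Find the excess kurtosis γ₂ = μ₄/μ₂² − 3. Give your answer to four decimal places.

μ₂² = 31.93² = 1019.52490
μ₄/μ₂² = 4825.5 / 1019.52490 = 4.73309
γ₂ = 4.73309 − 3 ≈ 1.7331

1.7331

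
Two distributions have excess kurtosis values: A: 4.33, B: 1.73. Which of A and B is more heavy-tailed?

Higher excess kurtosis ⇒ heavier tails relative to the normal distribution.
4.33 vs 1.73: the larger is 4.33, so A has heavier tails.

A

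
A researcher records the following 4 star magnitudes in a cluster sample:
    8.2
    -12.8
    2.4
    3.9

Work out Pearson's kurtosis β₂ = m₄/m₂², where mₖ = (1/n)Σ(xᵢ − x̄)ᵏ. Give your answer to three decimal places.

2.179

x̄ = 0.4250
Σ(xᵢ − x̄)² = 251.3275 ⇒ m₂ = 62.83188
Σ(xᵢ − x̄)⁴ = 34405.5423 ⇒ m₄ = 8601.38557
m₂² = 3947.84452
β₂ = m₄/m₂² = 8601.38557 / 3947.84452 ≈ 2.179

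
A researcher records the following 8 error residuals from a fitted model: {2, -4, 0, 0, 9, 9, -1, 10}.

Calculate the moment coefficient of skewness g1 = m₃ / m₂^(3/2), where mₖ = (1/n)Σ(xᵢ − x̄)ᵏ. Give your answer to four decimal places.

0.2278

x̄ = (2 - 4 + 0 + 0 + 9 + 9 - 1 + 10) / 8 = 3.1250
deviations (xᵢ − x̄): -1.1250, -7.1250, -3.1250, -3.1250, 5.8750, 5.8750, -4.1250, 6.8750
Σ(xᵢ − x̄)² = 204.8750 ⇒ m₂ = 204.8750/8 = 25.60938
Σ(xᵢ − x̄)³ = 236.1563 ⇒ m₃ = 236.1563/8 = 29.51953
m₂^(3/2) = 25.60938^(1.5) = 129.59805
g1 = m₃ / m₂^(3/2) = 29.51953 / 129.59805 ≈ 0.2278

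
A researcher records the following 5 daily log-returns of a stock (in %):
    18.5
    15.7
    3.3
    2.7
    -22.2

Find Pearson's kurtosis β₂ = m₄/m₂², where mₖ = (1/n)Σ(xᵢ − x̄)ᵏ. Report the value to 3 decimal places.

2.398

x̄ = 3.6000
Σ(xᵢ − x̄)² = 1034.9600 ⇒ m₂ = 206.99200
Σ(xᵢ − x̄)⁴ = 513801.6020 ⇒ m₄ = 102760.32040
m₂² = 42845.68806
β₂ = m₄/m₂² = 102760.32040 / 42845.68806 ≈ 2.398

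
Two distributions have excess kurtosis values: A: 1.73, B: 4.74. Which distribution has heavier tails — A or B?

Higher excess kurtosis ⇒ heavier tails relative to the normal distribution.
1.73 vs 4.74: the larger is 4.74, so B has heavier tails.

B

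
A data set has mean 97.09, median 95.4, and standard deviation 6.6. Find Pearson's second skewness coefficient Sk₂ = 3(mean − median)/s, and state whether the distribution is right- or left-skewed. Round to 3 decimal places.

0.768, right-skewed

Sk₂ = 3(97.09 − 95.4) / 6.6 = 3 × 1.6900 / 6.6
    = 5.0700 / 6.6 ≈ 0.768
Sk₂ > 0 ⇒ mean > median ⇒ right-skewed (positive skew).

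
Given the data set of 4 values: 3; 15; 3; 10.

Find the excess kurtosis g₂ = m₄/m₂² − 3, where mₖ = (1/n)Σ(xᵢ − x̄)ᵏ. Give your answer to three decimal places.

x̄ = 7.7500
Σ(xᵢ − x̄)² = 102.7500 ⇒ m₂ = 25.68750
Σ(xᵢ − x̄)⁴ = 3806.5781 ⇒ m₄ = 951.64453
m₂² = 659.84766
g₂ = m₄/m₂² − 3 = 1.44222 − 3 ≈ -1.558

-1.558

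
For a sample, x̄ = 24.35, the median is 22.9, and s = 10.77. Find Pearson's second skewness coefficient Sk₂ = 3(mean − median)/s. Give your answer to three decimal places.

Sk₂ = 3(24.35 − 22.9) / 10.77 = 3 × 1.4500 / 10.77
    = 4.3500 / 10.77 ≈ 0.404

0.404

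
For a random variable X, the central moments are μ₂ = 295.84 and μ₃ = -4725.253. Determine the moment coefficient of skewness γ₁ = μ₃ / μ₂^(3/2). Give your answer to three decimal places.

σ = √μ₂ = √295.84 = 17.20000
σ³ = μ₂^(3/2) = 5088.44800
γ₁ = μ₃/σ³ = -4725.253 / 5088.44800 ≈ -0.929

-0.929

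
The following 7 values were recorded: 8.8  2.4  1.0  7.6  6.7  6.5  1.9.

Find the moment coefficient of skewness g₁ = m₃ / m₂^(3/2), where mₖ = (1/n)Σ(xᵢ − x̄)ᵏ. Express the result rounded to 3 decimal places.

x̄ = (8.8 + 2.4 + 1.0 + 7.6 + 6.7 + 6.5 + 1.9) / 7 = 4.9857
deviations (xᵢ − x̄): 3.8143, -2.5857, -3.9857, 2.6143, 1.7143, 1.5143, -3.0857
Σ(xᵢ − x̄)² = 58.7086 ⇒ m₂ = 58.7086/7 = 8.38694
Σ(xᵢ − x̄)³ = -28.1149 ⇒ m₃ = -28.1149/7 = -4.01641
m₂^(3/2) = 8.38694^(1.5) = 24.28875
g₁ = m₃ / m₂^(3/2) = -4.01641 / 24.28875 ≈ -0.165

-0.165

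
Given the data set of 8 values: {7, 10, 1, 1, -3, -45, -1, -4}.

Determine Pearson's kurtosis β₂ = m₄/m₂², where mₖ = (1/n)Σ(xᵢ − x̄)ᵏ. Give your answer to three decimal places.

x̄ = -4.2500
Σ(xᵢ − x̄)² = 2057.5000 ⇒ m₂ = 257.18750
Σ(xᵢ − x̄)⁴ = 2816353.6563 ⇒ m₄ = 352044.20703
m₂² = 66145.41016
β₂ = m₄/m₂² = 352044.20703 / 66145.41016 ≈ 5.322

5.322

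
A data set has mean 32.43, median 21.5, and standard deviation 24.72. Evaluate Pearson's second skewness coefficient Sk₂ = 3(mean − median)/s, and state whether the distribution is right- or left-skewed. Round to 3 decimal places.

1.326, right-skewed

Sk₂ = 3(32.43 − 21.5) / 24.72 = 3 × 10.9300 / 24.72
    = 32.7900 / 24.72 ≈ 1.326
Sk₂ > 0 ⇒ mean > median ⇒ right-skewed (positive skew).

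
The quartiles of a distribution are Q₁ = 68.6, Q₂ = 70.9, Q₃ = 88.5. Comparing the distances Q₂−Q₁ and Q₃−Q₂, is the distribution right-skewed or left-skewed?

Q₂ − Q₁ = 2.3;  Q₃ − Q₂ = 17.6
Q₃ − Q₂ > Q₂ − Q₁ ⇒ the upper half is more spread out ⇒ right-skewed.

right-skewed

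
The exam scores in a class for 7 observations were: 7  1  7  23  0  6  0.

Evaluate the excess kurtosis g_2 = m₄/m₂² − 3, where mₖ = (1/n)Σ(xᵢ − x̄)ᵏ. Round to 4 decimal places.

x̄ = 6.2857
Σ(xᵢ − x̄)² = 387.4286 ⇒ m₂ = 55.34694
Σ(xᵢ − x̄)⁴ = 81949.3294 ⇒ m₄ = 11707.04706
m₂² = 3063.28363
g_2 = m₄/m₂² − 3 = 3.82173 − 3 ≈ 0.8217

0.8217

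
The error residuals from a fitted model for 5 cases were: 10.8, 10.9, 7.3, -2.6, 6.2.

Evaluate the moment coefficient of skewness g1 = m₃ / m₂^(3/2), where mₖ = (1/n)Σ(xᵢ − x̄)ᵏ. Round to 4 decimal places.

-0.9959

x̄ = (10.8 + 10.9 + 7.3 - 2.6 + 6.2) / 5 = 6.5200
deviations (xᵢ − x̄): 4.2800, 4.3800, 0.7800, -9.1200, -0.3200
Σ(xᵢ − x̄)² = 121.3880 ⇒ m₂ = 121.3880/5 = 24.27760
Σ(xᵢ − x̄)³ = -595.6783 ⇒ m₃ = -595.6783/5 = -119.13566
m₂^(3/2) = 24.27760^(1.5) = 119.62133
g1 = m₃ / m₂^(3/2) = -119.13566 / 119.62133 ≈ -0.9959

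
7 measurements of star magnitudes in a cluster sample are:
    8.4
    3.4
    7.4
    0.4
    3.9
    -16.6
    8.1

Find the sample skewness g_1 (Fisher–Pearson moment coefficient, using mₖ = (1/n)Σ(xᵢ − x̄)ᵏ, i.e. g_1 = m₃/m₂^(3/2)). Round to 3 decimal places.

x̄ = (8.4 + 3.4 + 7.4 + 0.4 + 3.9 - 16.6 + 8.1) / 7 = 2.1429
deviations (xᵢ − x̄): 6.2571, 1.2571, 5.2571, -1.7429, 1.7571, -18.7429, 5.9571
Σ(xᵢ − x̄)² = 461.2771 ⇒ m₂ = 461.2771/7 = 65.89673
Σ(xᵢ − x̄)³ = -5980.4706 ⇒ m₃ = -5980.4706/7 = -854.35294
m₂^(3/2) = 65.89673^(1.5) = 534.92863
g_1 = m₃ / m₂^(3/2) = -854.35294 / 534.92863 ≈ -1.597

-1.597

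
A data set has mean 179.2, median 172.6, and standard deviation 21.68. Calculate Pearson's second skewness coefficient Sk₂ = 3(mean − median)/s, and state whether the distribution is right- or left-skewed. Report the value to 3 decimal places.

0.913, right-skewed

Sk₂ = 3(179.2 − 172.6) / 21.68 = 3 × 6.6000 / 21.68
    = 19.8000 / 21.68 ≈ 0.913
Sk₂ > 0 ⇒ mean > median ⇒ right-skewed (positive skew).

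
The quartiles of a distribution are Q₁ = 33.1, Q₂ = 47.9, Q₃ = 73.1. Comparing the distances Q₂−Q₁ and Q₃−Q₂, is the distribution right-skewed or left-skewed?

Q₂ − Q₁ = 14.8;  Q₃ − Q₂ = 25.2
Q₃ − Q₂ > Q₂ − Q₁ ⇒ the upper half is more spread out ⇒ right-skewed.

right-skewed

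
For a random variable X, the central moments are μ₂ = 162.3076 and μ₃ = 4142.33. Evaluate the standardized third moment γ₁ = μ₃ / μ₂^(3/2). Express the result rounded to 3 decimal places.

2.003

σ = √μ₂ = √162.3076 = 12.74000
σ³ = μ₂^(3/2) = 2067.79882
γ₁ = μ₃/σ³ = 4142.33 / 2067.79882 ≈ 2.003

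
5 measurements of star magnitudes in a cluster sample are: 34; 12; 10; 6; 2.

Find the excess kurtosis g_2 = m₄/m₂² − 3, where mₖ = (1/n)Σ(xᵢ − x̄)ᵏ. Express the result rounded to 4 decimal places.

-0.1743

x̄ = 12.8000
Σ(xᵢ − x̄)² = 620.8000 ⇒ m₂ = 124.16000
Σ(xᵢ − x̄)⁴ = 217801.2160 ⇒ m₄ = 43560.24320
m₂² = 15415.70560
g_2 = m₄/m₂² − 3 = 2.82571 − 3 ≈ -0.1743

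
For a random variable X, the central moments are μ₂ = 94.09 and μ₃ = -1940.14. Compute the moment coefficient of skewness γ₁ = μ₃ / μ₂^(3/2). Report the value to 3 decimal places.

-2.126

σ = √μ₂ = √94.09 = 9.70000
σ³ = μ₂^(3/2) = 912.67300
γ₁ = μ₃/σ³ = -1940.14 / 912.67300 ≈ -2.126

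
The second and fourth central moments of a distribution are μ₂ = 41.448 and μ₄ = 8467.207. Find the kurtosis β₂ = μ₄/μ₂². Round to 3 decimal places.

μ₂² = 41.448² = 1717.93670
μ₄/μ₂² = 8467.207 / 1717.93670 = 4.92871
β₂ ≈ 4.929

4.929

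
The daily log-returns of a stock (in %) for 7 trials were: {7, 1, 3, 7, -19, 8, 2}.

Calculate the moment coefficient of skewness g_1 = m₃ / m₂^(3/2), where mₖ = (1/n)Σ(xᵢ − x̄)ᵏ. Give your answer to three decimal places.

x̄ = (7 + 1 + 3 + 7 - 19 + 8 + 2) / 7 = 1.2857
deviations (xᵢ − x̄): 5.7143, -0.2857, 1.7143, 5.7143, -20.2857, 6.7143, 0.7143
Σ(xᵢ − x̄)² = 525.4286 ⇒ m₂ = 525.4286/7 = 75.06122
Σ(xᵢ − x̄)³ = -7666.5306 ⇒ m₃ = -7666.5306/7 = -1095.21866
m₂^(3/2) = 75.06122^(1.5) = 650.31454
g_1 = m₃ / m₂^(3/2) = -1095.21866 / 650.31454 ≈ -1.684

-1.684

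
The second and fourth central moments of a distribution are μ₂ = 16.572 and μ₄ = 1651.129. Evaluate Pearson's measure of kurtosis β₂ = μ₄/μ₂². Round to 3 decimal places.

μ₂² = 16.572² = 274.63118
μ₄/μ₂² = 1651.129 / 274.63118 = 6.01217
β₂ ≈ 6.012

6.012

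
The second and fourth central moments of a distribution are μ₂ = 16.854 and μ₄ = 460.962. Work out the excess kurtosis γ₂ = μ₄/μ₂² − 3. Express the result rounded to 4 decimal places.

μ₂² = 16.854² = 284.05732
μ₄/μ₂² = 460.962 / 284.05732 = 1.62278
γ₂ = 1.62278 − 3 ≈ -1.3772

-1.3772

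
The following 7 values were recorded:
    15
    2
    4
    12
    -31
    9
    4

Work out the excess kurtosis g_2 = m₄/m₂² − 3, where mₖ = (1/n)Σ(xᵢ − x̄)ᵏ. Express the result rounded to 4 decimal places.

1.3556

x̄ = 2.1429
Σ(xᵢ − x̄)² = 1414.8571 ⇒ m₂ = 202.12245
Σ(xᵢ − x̄)⁴ = 1245591.6851 ⇒ m₄ = 177941.66930
m₂² = 40853.48438
g_2 = m₄/m₂² − 3 = 4.35561 − 3 ≈ 1.3556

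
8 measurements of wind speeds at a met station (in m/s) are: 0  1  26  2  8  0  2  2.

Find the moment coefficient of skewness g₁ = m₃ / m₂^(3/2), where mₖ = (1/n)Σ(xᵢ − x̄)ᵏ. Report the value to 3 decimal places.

1.943

x̄ = (0 + 1 + 26 + 2 + 8 + 0 + 2 + 2) / 8 = 5.1250
deviations (xᵢ − x̄): -5.1250, -4.1250, 20.8750, -3.1250, 2.8750, -5.1250, -3.1250, -3.1250
Σ(xᵢ − x̄)² = 542.8750 ⇒ m₂ = 542.8750/8 = 67.85938
Σ(xᵢ − x̄)³ = 8689.4063 ⇒ m₃ = 8689.4063/8 = 1086.17578
m₂^(3/2) = 67.85938^(1.5) = 559.00383
g₁ = m₃ / m₂^(3/2) = 1086.17578 / 559.00383 ≈ 1.943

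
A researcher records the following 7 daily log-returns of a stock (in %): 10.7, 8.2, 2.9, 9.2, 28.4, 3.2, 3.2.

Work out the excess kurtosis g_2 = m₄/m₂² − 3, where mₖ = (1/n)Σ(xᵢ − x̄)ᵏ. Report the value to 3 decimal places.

x̄ = 9.4000
Σ(xᵢ − x̄)² = 483.3000 ⇒ m₂ = 69.04286
Σ(xᵢ − x̄)⁴ = 135066.2610 ⇒ m₄ = 19295.18014
m₂² = 4766.91612
g_2 = m₄/m₂² − 3 = 4.04773 − 3 ≈ 1.048

1.048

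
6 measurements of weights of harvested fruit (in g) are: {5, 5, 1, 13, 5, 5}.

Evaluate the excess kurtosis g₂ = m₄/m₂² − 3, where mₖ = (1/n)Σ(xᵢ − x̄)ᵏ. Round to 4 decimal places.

x̄ = 5.6667
Σ(xᵢ − x̄)² = 77.3333 ⇒ m₂ = 12.88889
Σ(xᵢ − x̄)⁴ = 3367.1111 ⇒ m₄ = 561.18519
m₂² = 166.12346
g₂ = m₄/m₂² − 3 = 3.37812 − 3 ≈ 0.3781

0.3781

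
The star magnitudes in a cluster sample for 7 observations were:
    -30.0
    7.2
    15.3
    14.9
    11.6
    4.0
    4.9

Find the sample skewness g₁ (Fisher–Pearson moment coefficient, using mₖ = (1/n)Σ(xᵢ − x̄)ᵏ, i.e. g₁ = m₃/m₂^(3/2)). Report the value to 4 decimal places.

-1.6891

x̄ = (-30.0 + 7.2 + 15.3 + 14.9 + 11.6 + 4.0 + 4.9) / 7 = 3.9857
deviations (xᵢ − x̄): -33.9857, 3.2143, 11.3143, 10.9143, 7.6143, 0.0143, 0.9143
Σ(xᵢ − x̄)² = 1471.3086 ⇒ m₂ = 1471.3086/7 = 210.18694
Σ(xᵢ − x̄)³ = -36030.5449 ⇒ m₃ = -36030.5449/7 = -5147.22070
m₂^(3/2) = 210.18694^(1.5) = 3047.25352
g₁ = m₃ / m₂^(3/2) = -5147.22070 / 3047.25352 ≈ -1.6891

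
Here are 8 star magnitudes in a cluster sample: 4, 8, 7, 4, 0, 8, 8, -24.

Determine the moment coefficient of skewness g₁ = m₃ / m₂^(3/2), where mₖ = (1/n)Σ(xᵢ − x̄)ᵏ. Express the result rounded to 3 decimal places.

-1.983

x̄ = (4 + 8 + 7 + 4 + 0 + 8 + 8 - 24) / 8 = 1.8750
deviations (xᵢ − x̄): 2.1250, 6.1250, 5.1250, 2.1250, -1.8750, 6.1250, 6.1250, -25.8750
Σ(xᵢ − x̄)² = 820.8750 ⇒ m₂ = 820.8750/8 = 102.60938
Σ(xᵢ − x̄)³ = -16487.1563 ⇒ m₃ = -16487.1563/8 = -2060.89453
m₂^(3/2) = 102.60938^(1.5) = 1039.39486
g₁ = m₃ / m₂^(3/2) = -2060.89453 / 1039.39486 ≈ -1.983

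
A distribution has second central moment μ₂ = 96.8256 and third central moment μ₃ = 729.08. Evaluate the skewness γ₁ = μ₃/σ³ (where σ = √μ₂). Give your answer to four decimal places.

σ = √μ₂ = √96.8256 = 9.84000
σ³ = μ₂^(3/2) = 952.76390
γ₁ = μ₃/σ³ = 729.08 / 952.76390 ≈ 0.7652

0.7652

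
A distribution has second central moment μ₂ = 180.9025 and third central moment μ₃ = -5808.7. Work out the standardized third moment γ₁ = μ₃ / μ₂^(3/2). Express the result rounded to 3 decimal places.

σ = √μ₂ = √180.9025 = 13.45000
σ³ = μ₂^(3/2) = 2433.13863
γ₁ = μ₃/σ³ = -5808.7 / 2433.13863 ≈ -2.387

-2.387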